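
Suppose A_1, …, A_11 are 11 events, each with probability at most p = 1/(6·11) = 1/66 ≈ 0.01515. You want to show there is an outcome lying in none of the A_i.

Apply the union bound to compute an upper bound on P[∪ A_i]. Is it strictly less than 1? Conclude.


Union bound: P[∪_{i=1}^{11} A_i] ≤ Σ_i P[A_i] ≤ 11·p = 11·(1/66) = 1/6.
Numerically: 1/6 ≈ 0.16667.
Is 1/6 < 1? YES.
Since P[∪ A_i] ≤ 1/6 < 1, the complement has P[∩ A_i^c] ≥ 1 − 1/6 = 5/6 > 0, so some outcome avoids every A_i.

11·p = 1/6 ≈ 0.16667; existence CERTIFIED by the union bound.


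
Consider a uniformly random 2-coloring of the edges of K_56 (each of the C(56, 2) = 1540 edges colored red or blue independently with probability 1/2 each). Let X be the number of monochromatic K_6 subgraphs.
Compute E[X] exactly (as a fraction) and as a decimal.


Let X = Σ_S X_S over the C(56, 6) = 32468436 subsets S of size 6, where X_S = 1 if the K_6 on S is monochromatic.
For a fixed S, the K_6 on S has C(6, 2) = 15 edges. P[all 15 edges red] = (1/2)^15, and likewise for blue, so P[monochromatic] = 2·(1/2)^15 = 2^{1 − 15} = 1/16384.
Summing: E[X] = C(56, 6) · 2^{1 − 15} = 32468436 · 1/16384 = 8117109/4096.
Numerically: E[X] ≈ 1981.716.

E[X] = C(56,6)·2^(1−C(6,2)) = 8117109/4096 ≈ 1981.716.


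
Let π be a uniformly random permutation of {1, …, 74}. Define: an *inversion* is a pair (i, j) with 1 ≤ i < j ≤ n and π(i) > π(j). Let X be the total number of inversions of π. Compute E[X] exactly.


Write X = Σ X_I over the C(74, 2) = 2701 pairs i < j, with X_I the indicator of one inversion.
There are 2701 indicators.
For each fixed pair i < j, the values π(i) and π(j) are two distinct elements of {1, …, 74} in uniformly random order; by symmetry P[π(i) > π(j)] = 1/2.
By linearity: E[X] = 2701 · (1/2) = C(74, 2) · (1/2) = 2701/2 = 2701/2 ≈ 1350.500.

E[X] = 2701/2 = 1350.500.


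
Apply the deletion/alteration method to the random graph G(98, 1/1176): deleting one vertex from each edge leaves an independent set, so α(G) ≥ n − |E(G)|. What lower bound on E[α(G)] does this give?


E[|E(G)|] = C(98, 2)·p = 4753 · (1/1176) = 97/24.
E[α(G)] ≥ n − E[|E(G)|] = 98 − 97/24 = 2255/24.
Numerically: ≈ 93.958333.
(This is only a lower bound; the true E[α(G)] may be larger.)

E[α(G)] ≥ 2255/24 ≈ 93.958333.


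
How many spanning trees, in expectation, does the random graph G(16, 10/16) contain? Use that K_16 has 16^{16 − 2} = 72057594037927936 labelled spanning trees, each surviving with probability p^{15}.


K_16 has 16^{16 − 2} = 72057594037927936 labelled spanning trees.
For each such spanning tree H, let X_H = 1 if all 15 edges of H are present in G. Then P[X_H = 1] = p^{15} = (5/8)^{15} = 30517578125/35184372088832.
Summing the indicators: E[X] = Σ_H E[X_H] = 72057594037927936 · p^{15} = 72057594037927936 · 30517578125/35184372088832 = 62500000000000.
Numerically: E[X] ≈ 6.25e+13.

E[X] = 72057594037927936 · (5/8)^{15} = 62500000000000 ≈ 6.25e+13.


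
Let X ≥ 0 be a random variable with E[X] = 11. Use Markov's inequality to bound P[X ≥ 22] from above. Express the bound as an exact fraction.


μ = E[X] = 11, a = 22.
Markov: P[X ≥ 22] ≤ μ/a = (11)/22 = 1/2.
Numerically: ≈ 0.5000.
(Since a = 22 > μ = 11.0000, the bound 1/2 is < 1 and informative.)

P[X ≥ 22] ≤ 1/2 ≈ 0.5000.


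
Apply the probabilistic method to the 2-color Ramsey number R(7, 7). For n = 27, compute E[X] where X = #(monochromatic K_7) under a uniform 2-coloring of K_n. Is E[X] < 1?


E[X] = C(27, 7) · 2^{1 − 21} = 888030 · 2^{−20} = 888030/1048576.
As a reduced fraction: E[X] = 444015/524288 ≈ 0.84689.
Is E[X] < 1? YES.
Since E[X] < 1, there exists a 2-coloring of K_{27} with no monochromatic K_7; hence R(7, 7) > 27.

E[X] = 444015/524288 ≈ 0.84689; E[X] < 1, so R(7, 7) > 27.


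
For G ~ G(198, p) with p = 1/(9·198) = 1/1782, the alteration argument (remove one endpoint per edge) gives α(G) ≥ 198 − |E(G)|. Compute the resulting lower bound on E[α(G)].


E[|E(G)|] = C(198, 2)·p = 19503 · (1/1782) = 197/18.
E[α(G)] ≥ n − E[|E(G)|] = 198 − 197/18 = 3367/18.
Numerically: ≈ 187.055556.
(This is only a lower bound; the true E[α(G)] may be larger.)

E[α(G)] ≥ 3367/18 ≈ 187.055556.


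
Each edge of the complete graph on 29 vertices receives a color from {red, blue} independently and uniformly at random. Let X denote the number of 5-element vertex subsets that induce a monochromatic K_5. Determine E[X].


Let X = Σ_S X_S over the C(29, 5) = 118755 subsets S of size 5, where X_S = 1 if the K_5 on S is monochromatic.
For a fixed S, the K_5 on S has C(5, 2) = 10 edges. P[all 10 edges red] = (1/2)^10, and likewise for blue, so P[monochromatic] = 2·(1/2)^10 = 2^{1 − 10} = 1/512.
By linearity of expectation: E[X] = C(29, 5) · 2^{1 − 10} = 118755 · 1/512 = 118755/512.
Numerically: E[X] ≈ 231.943359.

E[X] = C(29,5)·2^(1−C(5,2)) = 118755/512 ≈ 231.943359.


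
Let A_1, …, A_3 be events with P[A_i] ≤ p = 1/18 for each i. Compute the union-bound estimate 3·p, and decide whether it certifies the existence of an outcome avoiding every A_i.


Union bound: P[∪_{i=1}^{3} A_i] ≤ Σ_i P[A_i] ≤ 3·p = 3·(1/18) = 1/6.
Numerically: 1/6 ≈ 0.166667.
Is 1/6 < 1? YES.
Since P[∪ A_i] ≤ 1/6 < 1, the complement has P[∩ A_i^c] ≥ 1 − 1/6 = 5/6 > 0, so some outcome avoids every A_i.

3·p = 1/6 ≈ 0.166667; existence CERTIFIED by the union bound.


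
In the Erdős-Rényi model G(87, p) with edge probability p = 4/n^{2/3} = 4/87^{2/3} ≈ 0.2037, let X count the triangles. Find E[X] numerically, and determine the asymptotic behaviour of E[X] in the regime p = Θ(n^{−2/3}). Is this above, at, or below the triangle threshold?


Number of potential triangles: C(87, 3) = 105995.
Each occurs with probability p³ ≈ (0.2037)³ ≈ 8.455542e-03.
By linearity: E[X] = C(87, 3)·p³ ≈ 105995 · 8.455542e-03 ≈ 896.2452.
Since α = 2/3 < 1, p = c/n^{2/3} ≫ 1/n is above the triangle threshold p ~ 1/n. Asymptotically E[X] ~ (c³/6)·n^{3(1−α)} = (4³/6)·n^{1} → ∞; triangles are abundant w.h.p.

E[X] ≈ 896.2452; in regime p = Θ(1/n^{2/3}) E[X] diverges (above the triangle threshold p ~ 1/n).


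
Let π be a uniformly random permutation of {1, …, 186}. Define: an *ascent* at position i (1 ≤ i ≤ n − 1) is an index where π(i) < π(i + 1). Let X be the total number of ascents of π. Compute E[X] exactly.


Write X = Σ X_I over i = 1, …, 185, with X_I the indicator of one ascent.
There are 185 indicators.
For each fixed i, the pair (π(i), π(i+1)) is a uniformly random ordered pair of distinct values from {1, …, 186}; by symmetry P[π(i) < π(i+1)] = 1/2.
By linearity: E[X] = 185 · (1/2) = (186 − 1) · (1/2) = 185/2 ≈ 92.5000.

E[X] = 185/2 = 92.5000.


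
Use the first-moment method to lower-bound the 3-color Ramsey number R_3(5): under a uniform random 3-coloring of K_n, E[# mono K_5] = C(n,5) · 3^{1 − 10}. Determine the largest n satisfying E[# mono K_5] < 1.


We need C(n, 5) · 3^{1 − 10} < 1, i.e. C(n, 5) < 3^{10 − 1} = 19683.
Check values of n near the boundary:
  n = 17: C(17, 5) = 6188; 6188 < 19683? YES
  n = 18: C(18, 5) = 8568; 8568 < 19683? YES
  n = 19: C(19, 5) = 11628; 11628 < 19683? YES
  n = 20: C(20, 5) = 15504; 15504 < 19683? YES
  n = 21: C(21, 5) = 20349; 20349 < 19683? NO
The largest n with C(n, 5) < 19683 is n = 20 (where E[X] = 5168/6561 ≈ 0.788). Hence R_3(5) > 20, i.e. R_3(5) ≥ 21.

Largest n = 20; hence R_3(5) > 20.


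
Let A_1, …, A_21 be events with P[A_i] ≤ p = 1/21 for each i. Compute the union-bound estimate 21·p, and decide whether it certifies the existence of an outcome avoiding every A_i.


Union bound: P[∪_{i=1}^{21} A_i] ≤ Σ_i P[A_i] ≤ 21·p = 21·(1/21) = 1.
Numerically: 1 ≈ 1.000.
Is 1 < 1? NO.
Since the bound 1 is ≥ 1, the union bound is uninformative here; it does NOT by itself certify existence.

21·p = 1 ≈ 1.000; existence NOT certified by the union bound.


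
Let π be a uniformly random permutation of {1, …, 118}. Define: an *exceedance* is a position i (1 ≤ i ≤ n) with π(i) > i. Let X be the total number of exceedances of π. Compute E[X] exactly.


Write X = Σ_{i=1}^{118} X_i, where X_i = 1_{π(i) > i}.
For each fixed i, π(i) is uniform over {1, …, 118} (marginal of a uniform permutation), so P[π(i) > i] = (n − i)/n. Summing: Σ_{i=1}^{118} (n − i)/n = (0 + 1 + … + 117)/118 = 118(118 − 1)/(2·118) = (118 − 1)/2.
Hence E[X] = Σ_{i=1}^{118} (118 − i)/118 = 117/2 ≈ 58.500000.

E[X] = 117/2 = 58.500000.


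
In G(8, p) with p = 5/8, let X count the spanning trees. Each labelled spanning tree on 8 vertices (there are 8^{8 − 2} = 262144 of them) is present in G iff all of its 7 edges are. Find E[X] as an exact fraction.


K_8 has 8^{8 − 2} = 262144 labelled spanning trees.
For each such spanning tree H, let X_H = 1 if all 7 edges of H are present in G. Then P[X_H = 1] = p^{7} = (5/8)^{7} = 78125/2097152.
Summing the indicators: E[X] = Σ_H E[X_H] = 262144 · p^{7} = 262144 · 78125/2097152 = 78125/8.
Numerically: E[X] ≈ 9765.62.

E[X] = 262144 · (5/8)^{7} = 78125/8 ≈ 9765.62.


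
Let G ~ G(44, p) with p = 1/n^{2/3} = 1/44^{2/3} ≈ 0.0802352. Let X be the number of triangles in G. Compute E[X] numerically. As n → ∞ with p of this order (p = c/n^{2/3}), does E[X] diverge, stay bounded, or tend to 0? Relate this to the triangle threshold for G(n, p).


Number of potential triangles: C(44, 3) = 13244.
Each occurs with probability p³ ≈ (0.0802352)³ ≈ 5.16528926e-04.
By linearity: E[X] = C(44, 3)·p³ ≈ 13244 · 5.16528926e-04 ≈ 6.840909.
Since α = 2/3 < 1, p = c/n^{2/3} ≫ 1/n is above the triangle threshold p ~ 1/n. Asymptotically E[X] ~ (c³/6)·n^{3(1−α)} = (1³/6)·n^{1} → ∞; triangles are abundant w.h.p.

E[X] ≈ 6.840909; in regime p = Θ(1/n^{2/3}) E[X] diverges (above the triangle threshold p ~ 1/n).


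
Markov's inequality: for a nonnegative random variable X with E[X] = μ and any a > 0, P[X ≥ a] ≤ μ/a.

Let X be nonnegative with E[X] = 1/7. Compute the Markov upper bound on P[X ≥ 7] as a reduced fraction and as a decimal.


μ = E[X] = 1/7, a = 7.
Markov: P[X ≥ 7] ≤ μ/a = (1/7)/7 = 1/49.
Numerically: ≈ 0.020.
(Since a = 7 > μ = 0.143, the bound 1/49 is < 1 and informative.)

P[X ≥ 7] ≤ 1/49 ≈ 0.020.


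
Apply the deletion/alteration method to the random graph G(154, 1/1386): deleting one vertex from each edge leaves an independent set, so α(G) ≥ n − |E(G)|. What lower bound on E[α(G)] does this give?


E[|E(G)|] = C(154, 2)·p = 11781 · (1/1386) = 17/2.
E[α(G)] ≥ n − E[|E(G)|] = 154 − 17/2 = 291/2.
Numerically: ≈ 145.5000.
(This is only a lower bound; the true E[α(G)] may be larger.)

E[α(G)] ≥ 291/2 ≈ 145.5000.


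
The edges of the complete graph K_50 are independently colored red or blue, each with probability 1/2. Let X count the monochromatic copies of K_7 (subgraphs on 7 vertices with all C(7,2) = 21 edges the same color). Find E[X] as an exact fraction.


Let X = Σ_S X_S over the C(50, 7) = 99884400 subsets S of size 7, where X_S = 1 if the K_7 on S is monochromatic.
For a fixed S, the K_7 on S has C(7, 2) = 21 edges. P[all 21 edges red] = (1/2)^21, and likewise for blue, so P[monochromatic] = 2·(1/2)^21 = 2^{1 − 21} = 1/1048576.
By linearity: E[X] = C(50, 7) · 2^{1 − 21} = 99884400 · 1/1048576 = 6242775/65536.
Numerically: E[X] ≈ 95.2572.

E[X] = C(50,7)·2^(1−C(7,2)) = 6242775/65536 ≈ 95.2572.


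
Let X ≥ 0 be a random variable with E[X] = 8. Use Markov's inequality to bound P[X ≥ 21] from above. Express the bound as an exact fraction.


μ = E[X] = 8, a = 21.
Markov: P[X ≥ 21] ≤ μ/a = (8)/21 = 8/21.
Numerically: ≈ 0.380952.
(Since a = 21 > μ = 8.000000, the bound 8/21 is < 1 and informative.)

P[X ≥ 21] ≤ 8/21 ≈ 0.380952.


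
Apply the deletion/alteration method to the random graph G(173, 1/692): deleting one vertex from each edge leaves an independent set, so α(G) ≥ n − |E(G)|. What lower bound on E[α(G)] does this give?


E[|E(G)|] = C(173, 2)·p = 14878 · (1/692) = 43/2.
E[α(G)] ≥ n − E[|E(G)|] = 173 − 43/2 = 303/2.
Numerically: ≈ 151.500000.
(This is only a lower bound; the true E[α(G)] may be larger.)

E[α(G)] ≥ 303/2 ≈ 151.500000.


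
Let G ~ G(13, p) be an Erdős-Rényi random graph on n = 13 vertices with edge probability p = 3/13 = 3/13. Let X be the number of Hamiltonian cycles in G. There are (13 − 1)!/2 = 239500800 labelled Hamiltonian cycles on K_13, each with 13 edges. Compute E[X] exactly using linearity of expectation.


K_13 has (13 − 1)!/2 = 239500800 labelled Hamiltonian cycles.
For each such Hamiltonian cycle H, let X_H = 1 if all 13 edges of H are present in G. Then P[X_H = 1] = p^{13} = (3/13)^{13} = 1594323/302875106592253.
By linearity of expectation: E[X] = Σ_H E[X_H] = 239500800 · p^{13} = 239500800 · 1594323/302875106592253 = 381841633958400/302875106592253.
Numerically: E[X] ≈ 1.261.

E[X] = 239500800 · (3/13)^{13} = 381841633958400/302875106592253 ≈ 1.261.


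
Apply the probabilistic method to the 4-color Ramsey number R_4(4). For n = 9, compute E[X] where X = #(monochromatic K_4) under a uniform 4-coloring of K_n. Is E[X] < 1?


E[X] = C(9, 4) · 4^{1 − 6} = 126 · 4^{−5} = 126/1024.
As a reduced fraction: E[X] = 63/512 ≈ 0.12305.
Is E[X] < 1? YES.
Since E[X] < 1, there exists a 4-coloring of K_{9} with no monochromatic K_4; hence R_4(4) > 9.

E[X] = 63/512 ≈ 0.12305; E[X] < 1, so R_4(4) > 9.


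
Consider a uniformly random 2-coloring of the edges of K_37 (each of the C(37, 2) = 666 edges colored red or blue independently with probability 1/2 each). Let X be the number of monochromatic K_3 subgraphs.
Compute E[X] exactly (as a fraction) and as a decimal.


Let X = Σ_S X_S over the C(37, 3) = 7770 subsets S of size 3, where X_S = 1 if the K_3 on S is monochromatic.
For a fixed S, the K_3 on S has C(3, 2) = 3 edges. P[all 3 edges red] = (1/2)^3, and likewise for blue, so P[monochromatic] = 2·(1/2)^3 = 2^{1 − 3} = 1/4.
By linearity of expectation: E[X] = C(37, 3) · 2^{1 − 3} = 7770 · 1/4 = 3885/2.
Numerically: E[X] ≈ 1942.50000.

E[X] = C(37,3)·2^(1−C(3,2)) = 3885/2 ≈ 1942.50000.


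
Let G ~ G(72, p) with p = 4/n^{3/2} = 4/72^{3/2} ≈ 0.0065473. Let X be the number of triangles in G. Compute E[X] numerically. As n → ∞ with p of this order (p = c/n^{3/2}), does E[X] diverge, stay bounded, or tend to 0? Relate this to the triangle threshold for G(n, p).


Number of potential triangles: C(72, 3) = 59640.
Each occurs with probability p³ ≈ (0.0065473)³ ≈ 2.8066208e-07.
By linearity: E[X] = C(72, 3)·p³ ≈ 59640 · 2.8066208e-07 ≈ 0.01674.
Since α = 3/2 > 1, p = c/n^{3/2} = o(1/n) is below the triangle threshold p ~ 1/n. Asymptotically E[X] ~ (c³/6)·n^{3(1−α)} = (4³/6)·n^{-1.5} → 0, so by Markov's inequality G has no triangles w.h.p.

E[X] ≈ 0.01674; in regime p = Θ(1/n^{3/2}) E[X] tends to 0 (below the triangle threshold p ~ 1/n).


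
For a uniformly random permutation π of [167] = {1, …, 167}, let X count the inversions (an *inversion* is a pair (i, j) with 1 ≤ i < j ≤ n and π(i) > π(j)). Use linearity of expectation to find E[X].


Write X = Σ X_I over the C(167, 2) = 13861 pairs i < j, with X_I the indicator of one inversion.
There are 13861 indicators.
For each fixed pair i < j, the values π(i) and π(j) are two distinct elements of {1, …, 167} in uniformly random order; by symmetry P[π(i) > π(j)] = 1/2.
By linearity: E[X] = 13861 · (1/2) = C(167, 2) · (1/2) = 13861/2 = 13861/2 ≈ 6930.50000.

E[X] = 13861/2 = 6930.50000.


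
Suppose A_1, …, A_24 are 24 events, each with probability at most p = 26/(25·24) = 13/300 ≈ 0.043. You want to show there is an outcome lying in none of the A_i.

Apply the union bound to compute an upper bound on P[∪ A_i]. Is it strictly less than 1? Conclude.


Union bound: P[∪_{i=1}^{24} A_i] ≤ Σ_i P[A_i] ≤ 24·p = 24·(13/300) = 26/25.
Numerically: 26/25 ≈ 1.040.
Is 26/25 < 1? NO.
Since the bound 26/25 is ≥ 1, the union bound is uninformative here; it does NOT by itself certify existence.

24·p = 26/25 ≈ 1.040; existence NOT certified by the union bound.


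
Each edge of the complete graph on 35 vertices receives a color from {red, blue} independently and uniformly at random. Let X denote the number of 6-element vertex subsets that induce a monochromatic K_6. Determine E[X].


Let X = Σ_S X_S over the C(35, 6) = 1623160 subsets S of size 6, where X_S = 1 if the K_6 on S is monochromatic.
For a fixed S, the K_6 on S has C(6, 2) = 15 edges. P[all 15 edges red] = (1/2)^15, and likewise for blue, so P[monochromatic] = 2·(1/2)^15 = 2^{1 − 15} = 1/16384.
By linearity: E[X] = C(35, 6) · 2^{1 − 15} = 1623160 · 1/16384 = 202895/2048.
Numerically: E[X] ≈ 99.070.

E[X] = C(35,6)·2^(1−C(6,2)) = 202895/2048 ≈ 99.070.


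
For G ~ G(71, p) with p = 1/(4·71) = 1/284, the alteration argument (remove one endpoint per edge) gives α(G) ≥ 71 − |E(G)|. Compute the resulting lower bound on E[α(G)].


E[|E(G)|] = C(71, 2)·p = 2485 · (1/284) = 35/4.
E[α(G)] ≥ n − E[|E(G)|] = 71 − 35/4 = 249/4.
Numerically: ≈ 62.2500.
(This is only a lower bound; the true E[α(G)] may be larger.)

E[α(G)] ≥ 249/4 ≈ 62.2500.


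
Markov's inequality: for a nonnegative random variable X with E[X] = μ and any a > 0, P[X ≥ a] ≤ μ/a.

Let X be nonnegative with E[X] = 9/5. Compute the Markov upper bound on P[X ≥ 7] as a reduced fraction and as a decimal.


μ = E[X] = 9/5, a = 7.
Markov: P[X ≥ 7] ≤ μ/a = (9/5)/7 = 9/35.
Numerically: ≈ 0.2571.
(Since a = 7 > μ = 1.8000, the bound 9/35 is < 1 and informative.)

P[X ≥ 7] ≤ 9/35 ≈ 0.2571.


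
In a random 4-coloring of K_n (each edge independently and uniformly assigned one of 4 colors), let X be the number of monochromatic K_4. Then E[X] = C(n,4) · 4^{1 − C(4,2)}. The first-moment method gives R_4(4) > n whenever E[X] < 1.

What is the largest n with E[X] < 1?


We need C(n, 4) · 4^{1 − 6} < 1, i.e. C(n, 4) < 4^{6 − 1} = 1024.
Check values of n near the boundary:
  n = 8: C(8, 4) = 70; 70 < 1024? YES
  n = 9: C(9, 4) = 126; 126 < 1024? YES
  n = 10: C(10, 4) = 210; 210 < 1024? YES
  n = 11: C(11, 4) = 330; 330 < 1024? YES
  n = 12: C(12, 4) = 495; 495 < 1024? YES
  n = 13: C(13, 4) = 715; 715 < 1024? YES
  n = 14: C(14, 4) = 1001; 1001 < 1024? YES
  n = 15: C(15, 4) = 1365; 1365 < 1024? NO
The largest n with C(n, 4) < 1024 is n = 14 (where E[X] = 1001/1024 ≈ 0.9775). Hence R_4(4) > 14, i.e. R_4(4) ≥ 15.

Largest n = 14; hence R_4(4) > 14.


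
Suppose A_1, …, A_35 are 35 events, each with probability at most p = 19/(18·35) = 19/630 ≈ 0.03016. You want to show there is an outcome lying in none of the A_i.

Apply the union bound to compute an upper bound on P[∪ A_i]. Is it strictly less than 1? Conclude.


Union bound: P[∪_{i=1}^{35} A_i] ≤ Σ_i P[A_i] ≤ 35·p = 35·(19/630) = 19/18.
Numerically: 19/18 ≈ 1.05556.
Is 19/18 < 1? NO.
Since the bound 19/18 is ≥ 1, the union bound is uninformative here; it does NOT by itself certify existence.

35·p = 19/18 ≈ 1.05556; existence NOT certified by the union bound.


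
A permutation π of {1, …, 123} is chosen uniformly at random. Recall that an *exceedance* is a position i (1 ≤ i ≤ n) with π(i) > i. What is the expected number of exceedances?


Write X = Σ_{i=1}^{123} X_i, where X_i = 1_{π(i) > i}.
For each fixed i, π(i) is uniform over {1, …, 123} (marginal of a uniform permutation), so P[π(i) > i] = (n − i)/n. Summing: Σ_{i=1}^{123} (n − i)/n = (0 + 1 + … + 122)/123 = 123(123 − 1)/(2·123) = (123 − 1)/2.
Hence E[X] = Σ_{i=1}^{123} (123 − i)/123 = 61 ≈ 61.000000.

E[X] = 61 = 61.000000.


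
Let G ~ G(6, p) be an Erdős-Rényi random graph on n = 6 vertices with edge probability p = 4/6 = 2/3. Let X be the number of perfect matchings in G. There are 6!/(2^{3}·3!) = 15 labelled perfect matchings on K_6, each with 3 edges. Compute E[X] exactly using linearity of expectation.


K_6 has 6!/(2^{3}·3!) = 15 labelled perfect matchings.
For each such perfect matching H, let X_H = 1 if all 3 edges of H are present in G. Then P[X_H = 1] = p^{3} = (2/3)^{3} = 8/27.
By linearity of expectation: E[X] = Σ_H E[X_H] = 15 · p^{3} = 15 · 8/27 = 40/9.
Numerically: E[X] ≈ 4.44.

E[X] = 15 · (2/3)^{3} = 40/9 ≈ 4.44.


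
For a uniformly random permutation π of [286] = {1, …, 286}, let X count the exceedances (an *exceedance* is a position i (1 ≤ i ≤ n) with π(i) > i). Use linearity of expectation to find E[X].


Write X = Σ_{i=1}^{286} X_i, where X_i = 1_{π(i) > i}.
For each fixed i, π(i) is uniform over {1, …, 286} (marginal of a uniform permutation), so P[π(i) > i] = (n − i)/n. Summing: Σ_{i=1}^{286} (n − i)/n = (0 + 1 + … + 285)/286 = 286(286 − 1)/(2·286) = (286 − 1)/2.
Hence E[X] = Σ_{i=1}^{286} (286 − i)/286 = 285/2 ≈ 142.5000.

E[X] = 285/2 = 142.5000.


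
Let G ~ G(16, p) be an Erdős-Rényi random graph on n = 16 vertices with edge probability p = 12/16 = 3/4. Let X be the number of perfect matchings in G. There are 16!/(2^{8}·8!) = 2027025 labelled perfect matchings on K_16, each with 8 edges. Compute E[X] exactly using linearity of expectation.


K_16 has 16!/(2^{8}·8!) = 2027025 labelled perfect matchings.
For each such perfect matching H, let X_H = 1 if all 8 edges of H are present in G. Then P[X_H = 1] = p^{8} = (3/4)^{8} = 6561/65536.
By linearity of expectation: E[X] = Σ_H E[X_H] = 2027025 · p^{8} = 2027025 · 6561/65536 = 13299311025/65536.
Numerically: E[X] ≈ 2.0293e+05.

E[X] = 2027025 · (3/4)^{8} = 13299311025/65536 ≈ 2.0293e+05.


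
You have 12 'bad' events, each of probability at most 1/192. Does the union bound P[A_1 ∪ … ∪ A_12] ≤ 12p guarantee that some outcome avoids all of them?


Union bound: P[∪_{i=1}^{12} A_i] ≤ Σ_i P[A_i] ≤ 12·p = 12·(1/192) = 1/16.
Numerically: 1/16 ≈ 0.0625.
Is 1/16 < 1? YES.
Since P[∪ A_i] ≤ 1/16 < 1, the complement has P[∩ A_i^c] ≥ 1 − 1/16 = 15/16 > 0, so some outcome avoids every A_i.

12·p = 1/16 ≈ 0.0625; existence CERTIFIED by the union bound.


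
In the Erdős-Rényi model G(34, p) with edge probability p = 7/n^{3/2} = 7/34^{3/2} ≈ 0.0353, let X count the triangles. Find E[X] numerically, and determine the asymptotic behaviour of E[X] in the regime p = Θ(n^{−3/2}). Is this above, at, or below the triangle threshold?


Number of potential triangles: C(34, 3) = 5984.
Each occurs with probability p³ ≈ (0.0353)³ ≈ 4.40189e-05.
By linearity: E[X] = C(34, 3)·p³ ≈ 5984 · 4.40189e-05 ≈ 0.263.
Since α = 3/2 > 1, p = c/n^{3/2} = o(1/n) is below the triangle threshold p ~ 1/n. Asymptotically E[X] ~ (c³/6)·n^{3(1−α)} = (7³/6)·n^{-1.5} → 0, so by Markov's inequality G has no triangles w.h.p.

E[X] ≈ 0.263; in regime p = Θ(1/n^{3/2}) E[X] tends to 0 (below the triangle threshold p ~ 1/n).


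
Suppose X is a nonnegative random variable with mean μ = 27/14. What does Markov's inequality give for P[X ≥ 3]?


μ = E[X] = 27/14, a = 3.
Markov: P[X ≥ 3] ≤ μ/a = (27/14)/3 = 9/14.
Numerically: ≈ 0.64286.
(Since a = 3 > μ = 1.92857, the bound 9/14 is < 1 and informative.)

P[X ≥ 3] ≤ 9/14 ≈ 0.64286.


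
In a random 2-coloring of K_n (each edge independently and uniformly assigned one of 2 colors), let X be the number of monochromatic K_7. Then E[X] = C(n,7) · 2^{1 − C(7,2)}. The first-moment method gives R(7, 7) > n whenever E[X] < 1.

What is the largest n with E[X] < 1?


We need C(n, 7) · 2^{1 − 21} < 1, i.e. C(n, 7) < 2^{21 − 1} = 1048576.
Check values of n near the boundary:
  n = 23: C(23, 7) = 245157; 245157 < 1048576? YES
  n = 24: C(24, 7) = 346104; 346104 < 1048576? YES
  n = 25: C(25, 7) = 480700; 480700 < 1048576? YES
  n = 26: C(26, 7) = 657800; 657800 < 1048576? YES
  n = 27: C(27, 7) = 888030; 888030 < 1048576? YES
  n = 28: C(28, 7) = 1184040; 1184040 < 1048576? NO
  n = 29: C(29, 7) = 1560780; 1560780 < 1048576? NO
The largest n with C(n, 7) < 1048576 is n = 27 (where E[X] = 444015/524288 ≈ 0.847). Hence R(7, 7) > 27, i.e. R(7, 7) ≥ 28.

Largest n = 27; hence R(7, 7) > 27.


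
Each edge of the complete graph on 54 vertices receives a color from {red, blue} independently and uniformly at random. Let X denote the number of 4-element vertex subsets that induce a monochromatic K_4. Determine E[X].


Let X = Σ_S X_S over the C(54, 4) = 316251 subsets S of size 4, where X_S = 1 if the K_4 on S is monochromatic.
For a fixed S, the K_4 on S has C(4, 2) = 6 edges. P[all 6 edges red] = (1/2)^6, and likewise for blue, so P[monochromatic] = 2·(1/2)^6 = 2^{1 − 6} = 1/32.
By linearity: E[X] = C(54, 4) · 2^{1 − 6} = 316251 · 1/32 = 316251/32.
Numerically: E[X] ≈ 9882.84375.

E[X] = C(54,4)·2^(1−C(4,2)) = 316251/32 ≈ 9882.84375.


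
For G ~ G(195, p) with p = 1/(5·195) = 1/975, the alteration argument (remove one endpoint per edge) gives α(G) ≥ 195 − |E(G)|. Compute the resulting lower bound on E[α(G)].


E[|E(G)|] = C(195, 2)·p = 18915 · (1/975) = 97/5.
E[α(G)] ≥ n − E[|E(G)|] = 195 − 97/5 = 878/5.
Numerically: ≈ 175.600.
(This is only a lower bound; the true E[α(G)] may be larger.)

E[α(G)] ≥ 878/5 ≈ 175.600.


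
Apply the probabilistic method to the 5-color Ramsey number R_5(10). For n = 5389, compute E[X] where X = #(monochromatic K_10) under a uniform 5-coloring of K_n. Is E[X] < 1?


E[X] = C(5389, 10) · 5^{1 − 45} = 5645340767466558997768874792926 · 5^{−44} = 5645340767466558997768874792926/5684341886080801486968994140625.
As a reduced fraction: E[X] = 5645340767466558997768874792926/5684341886080801486968994140625 ≈ 0.9931389.
Is E[X] < 1? YES.
Since E[X] < 1, there exists a 5-coloring of K_{5389} with no monochromatic K_10; hence R_5(10) > 5389.

E[X] = 5645340767466558997768874792926/5684341886080801486968994140625 ≈ 0.9931389; E[X] < 1, so R_5(10) > 5389.


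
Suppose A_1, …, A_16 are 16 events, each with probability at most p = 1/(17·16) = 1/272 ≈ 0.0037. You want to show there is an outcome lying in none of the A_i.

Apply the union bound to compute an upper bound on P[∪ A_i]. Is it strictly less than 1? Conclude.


Union bound: P[∪_{i=1}^{16} A_i] ≤ Σ_i P[A_i] ≤ 16·p = 16·(1/272) = 1/17.
Numerically: 1/17 ≈ 0.0588.
Is 1/17 < 1? YES.
Since P[∪ A_i] ≤ 1/17 < 1, the complement has P[∩ A_i^c] ≥ 1 − 1/17 = 16/17 > 0, so some outcome avoids every A_i.

16·p = 1/17 ≈ 0.0588; existence CERTIFIED by the union bound.


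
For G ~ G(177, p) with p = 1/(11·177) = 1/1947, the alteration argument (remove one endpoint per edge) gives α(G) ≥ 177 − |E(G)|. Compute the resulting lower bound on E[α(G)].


E[|E(G)|] = C(177, 2)·p = 15576 · (1/1947) = 8.
E[α(G)] ≥ n − E[|E(G)|] = 177 − 8 = 169.
Numerically: ≈ 169.000000.
(This is only a lower bound; the true E[α(G)] may be larger.)

E[α(G)] ≥ 169 ≈ 169.000000.


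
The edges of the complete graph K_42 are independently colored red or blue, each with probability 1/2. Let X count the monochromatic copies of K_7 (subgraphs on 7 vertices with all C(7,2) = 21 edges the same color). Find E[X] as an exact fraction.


Let X = Σ_S X_S over the C(42, 7) = 26978328 subsets S of size 7, where X_S = 1 if the K_7 on S is monochromatic.
For a fixed S, the K_7 on S has C(7, 2) = 21 edges. P[all 21 edges red] = (1/2)^21, and likewise for blue, so P[monochromatic] = 2·(1/2)^21 = 2^{1 − 21} = 1/1048576.
Summing: E[X] = C(42, 7) · 2^{1 − 21} = 26978328 · 1/1048576 = 3372291/131072.
Numerically: E[X] ≈ 25.728539.

E[X] = C(42,7)·2^(1−C(7,2)) = 3372291/131072 ≈ 25.728539.


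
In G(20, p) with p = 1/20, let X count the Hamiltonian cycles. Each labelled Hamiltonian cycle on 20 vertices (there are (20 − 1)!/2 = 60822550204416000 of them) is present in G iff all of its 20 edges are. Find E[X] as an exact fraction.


K_20 has (20 − 1)!/2 = 60822550204416000 labelled Hamiltonian cycles.
For each such Hamiltonian cycle H, let X_H = 1 if all 20 edges of H are present in G. Then P[X_H = 1] = p^{20} = (1/20)^{20} = 1/104857600000000000000000000.
By linearity: E[X] = Σ_H E[X_H] = 60822550204416000 · p^{20} = 60822550204416000 · 1/104857600000000000000000000 = 14849255421/25600000000000000000.
Numerically: E[X] ≈ 5.80049e-10.

E[X] = 60822550204416000 · (1/20)^{20} = 14849255421/25600000000000000000 ≈ 5.80049e-10.


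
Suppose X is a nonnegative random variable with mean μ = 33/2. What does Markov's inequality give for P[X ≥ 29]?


μ = E[X] = 33/2, a = 29.
Markov: P[X ≥ 29] ≤ μ/a = (33/2)/29 = 33/58.
Numerically: ≈ 0.568966.
(Since a = 29 > μ = 16.500000, the bound 33/58 is < 1 and informative.)

P[X ≥ 29] ≤ 33/58 ≈ 0.568966.


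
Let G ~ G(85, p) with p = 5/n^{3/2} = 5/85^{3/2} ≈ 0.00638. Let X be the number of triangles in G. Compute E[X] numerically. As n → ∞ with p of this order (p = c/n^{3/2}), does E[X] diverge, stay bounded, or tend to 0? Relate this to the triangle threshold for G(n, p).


Number of potential triangles: C(85, 3) = 98770.
Each occurs with probability p³ ≈ (0.00638)³ ≈ 2.597316e-07.
By linearity: E[X] = C(85, 3)·p³ ≈ 98770 · 2.597316e-07 ≈ 0.0257.
Since α = 3/2 > 1, p = c/n^{3/2} = o(1/n) is below the triangle threshold p ~ 1/n. Asymptotically E[X] ~ (c³/6)·n^{3(1−α)} = (5³/6)·n^{-1.5} → 0, so by Markov's inequality G has no triangles w.h.p.

E[X] ≈ 0.0257; in regime p = Θ(1/n^{3/2}) E[X] tends to 0 (below the triangle threshold p ~ 1/n).


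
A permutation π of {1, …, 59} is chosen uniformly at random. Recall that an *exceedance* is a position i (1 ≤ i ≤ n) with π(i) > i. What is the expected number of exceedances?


Write X = Σ_{i=1}^{59} X_i, where X_i = 1_{π(i) > i}.
For each fixed i, π(i) is uniform over {1, …, 59} (marginal of a uniform permutation), so P[π(i) > i] = (n − i)/n. Summing: Σ_{i=1}^{59} (n − i)/n = (0 + 1 + … + 58)/59 = 59(59 − 1)/(2·59) = (59 − 1)/2.
Hence E[X] = Σ_{i=1}^{59} (59 − i)/59 = 29 ≈ 29.000.

E[X] = 29 = 29.000.


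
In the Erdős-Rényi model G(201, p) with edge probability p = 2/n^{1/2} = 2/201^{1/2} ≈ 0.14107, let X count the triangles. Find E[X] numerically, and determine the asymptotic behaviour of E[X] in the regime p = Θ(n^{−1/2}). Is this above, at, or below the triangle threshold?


Number of potential triangles: C(201, 3) = 1333300.
Each occurs with probability p³ ≈ (0.14107)³ ≈ 2.8073457e-03.
By linearity: E[X] = C(201, 3)·p³ ≈ 1333300 · 2.8073457e-03 ≈ 3743.03407.
Since α = 1/2 < 1, p = c/n^{1/2} ≫ 1/n is above the triangle threshold p ~ 1/n. Asymptotically E[X] ~ (c³/6)·n^{3(1−α)} = (2³/6)·n^{1.5} → ∞; triangles are abundant w.h.p.

E[X] ≈ 3743.03407; in regime p = Θ(1/n^{1/2}) E[X] diverges (above the triangle threshold p ~ 1/n).


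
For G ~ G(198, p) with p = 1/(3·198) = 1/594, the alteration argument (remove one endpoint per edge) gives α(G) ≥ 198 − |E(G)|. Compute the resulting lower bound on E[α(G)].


E[|E(G)|] = C(198, 2)·p = 19503 · (1/594) = 197/6.
E[α(G)] ≥ n − E[|E(G)|] = 198 − 197/6 = 991/6.
Numerically: ≈ 165.16667.
(This is only a lower bound; the true E[α(G)] may be larger.)

E[α(G)] ≥ 991/6 ≈ 165.16667.


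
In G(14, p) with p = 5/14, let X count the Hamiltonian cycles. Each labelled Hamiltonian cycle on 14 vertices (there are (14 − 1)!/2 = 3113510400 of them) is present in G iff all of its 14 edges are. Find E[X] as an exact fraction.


K_14 has (14 − 1)!/2 = 3113510400 labelled Hamiltonian cycles.
For each such Hamiltonian cycle H, let X_H = 1 if all 14 edges of H are present in G. Then P[X_H = 1] = p^{14} = (5/14)^{14} = 6103515625/11112006825558016.
By linearity of expectation: E[X] = Σ_H E[X_H] = 3113510400 · p^{14} = 3113510400 · 6103515625/11112006825558016 = 5302276611328125/3100448333024.
Numerically: E[X] ≈ 1710.

E[X] = 3113510400 · (5/14)^{14} = 5302276611328125/3100448333024 ≈ 1710.


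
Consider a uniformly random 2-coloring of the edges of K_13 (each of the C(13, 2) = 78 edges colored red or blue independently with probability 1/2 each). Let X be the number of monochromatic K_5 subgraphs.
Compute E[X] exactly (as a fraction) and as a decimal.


Let X = Σ_S X_S over the C(13, 5) = 1287 subsets S of size 5, where X_S = 1 if the K_5 on S is monochromatic.
For a fixed S, the K_5 on S has C(5, 2) = 10 edges. P[all 10 edges red] = (1/2)^10, and likewise for blue, so P[monochromatic] = 2·(1/2)^10 = 2^{1 − 10} = 1/512.
Summing: E[X] = C(13, 5) · 2^{1 − 10} = 1287 · 1/512 = 1287/512.
Numerically: E[X] ≈ 2.514.

E[X] = C(13,5)·2^(1−C(5,2)) = 1287/512 ≈ 2.514.


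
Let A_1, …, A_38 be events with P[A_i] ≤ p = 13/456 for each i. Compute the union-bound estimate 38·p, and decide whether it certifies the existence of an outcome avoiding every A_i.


Union bound: P[∪_{i=1}^{38} A_i] ≤ Σ_i P[A_i] ≤ 38·p = 38·(13/456) = 13/12.
Numerically: 13/12 ≈ 1.083.
Is 13/12 < 1? NO.
Since the bound 13/12 is ≥ 1, the union bound is uninformative here; it does NOT by itself certify existence.

38·p = 13/12 ≈ 1.083; existence NOT certified by the union bound.


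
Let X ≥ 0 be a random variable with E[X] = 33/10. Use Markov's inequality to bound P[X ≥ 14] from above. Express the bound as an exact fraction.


μ = E[X] = 33/10, a = 14.
Markov: P[X ≥ 14] ≤ μ/a = (33/10)/14 = 33/140.
Numerically: ≈ 0.236.
(Since a = 14 > μ = 3.300, the bound 33/140 is < 1 and informative.)

P[X ≥ 14] ≤ 33/140 ≈ 0.236.


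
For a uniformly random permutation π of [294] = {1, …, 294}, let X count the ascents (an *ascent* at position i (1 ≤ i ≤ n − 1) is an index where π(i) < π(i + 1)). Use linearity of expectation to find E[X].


Write X = Σ X_I over i = 1, …, 293, with X_I the indicator of one ascent.
There are 293 indicators.
For each fixed i, the pair (π(i), π(i+1)) is a uniformly random ordered pair of distinct values from {1, …, 294}; by symmetry P[π(i) < π(i+1)] = 1/2.
By linearity: E[X] = 293 · (1/2) = (294 − 1) · (1/2) = 293/2 ≈ 146.5000.

E[X] = 293/2 = 146.5000.


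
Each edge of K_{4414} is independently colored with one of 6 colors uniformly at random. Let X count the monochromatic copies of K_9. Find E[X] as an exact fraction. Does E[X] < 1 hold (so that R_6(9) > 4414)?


E[X] = C(4414, 9) · 6^{1 − 36} = 1738535657024887384307025382 · 6^{−35} = 1738535657024887384307025382/1719070799748422591028658176.
As a reduced fraction: E[X] = 869267828512443692153512691/859535399874211295514329088 ≈ 1.0113.
Is E[X] < 1? NO.
Since E[X] ≥ 1, the first-moment bound is inconclusive at n = 4414; it does NOT by itself certify R_6(9) > 4414.

E[X] = 869267828512443692153512691/859535399874211295514329088 ≈ 1.0113; E[X] ≥ 1; first-moment method inconclusive here.


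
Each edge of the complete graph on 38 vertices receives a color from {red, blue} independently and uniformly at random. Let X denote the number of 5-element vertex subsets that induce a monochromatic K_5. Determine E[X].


Let X = Σ_S X_S over the C(38, 5) = 501942 subsets S of size 5, where X_S = 1 if the K_5 on S is monochromatic.
For a fixed S, the K_5 on S has C(5, 2) = 10 edges. P[all 10 edges red] = (1/2)^10, and likewise for blue, so P[monochromatic] = 2·(1/2)^10 = 2^{1 − 10} = 1/512.
Summing: E[X] = C(38, 5) · 2^{1 − 10} = 501942 · 1/512 = 250971/256.
Numerically: E[X] ≈ 980.355.

E[X] = C(38,5)·2^(1−C(5,2)) = 250971/256 ≈ 980.355.


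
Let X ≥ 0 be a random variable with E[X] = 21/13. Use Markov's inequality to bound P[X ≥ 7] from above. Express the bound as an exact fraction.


μ = E[X] = 21/13, a = 7.
Markov: P[X ≥ 7] ≤ μ/a = (21/13)/7 = 3/13.
Numerically: ≈ 0.231.
(Since a = 7 > μ = 1.615, the bound 3/13 is < 1 and informative.)

P[X ≥ 7] ≤ 3/13 ≈ 0.231.


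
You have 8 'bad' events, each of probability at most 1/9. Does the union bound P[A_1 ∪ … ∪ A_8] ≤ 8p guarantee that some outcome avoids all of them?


Union bound: P[∪_{i=1}^{8} A_i] ≤ Σ_i P[A_i] ≤ 8·p = 8·(1/9) = 8/9.
Numerically: 8/9 ≈ 0.889.
Is 8/9 < 1? YES.
Since P[∪ A_i] ≤ 8/9 < 1, the complement has P[∩ A_i^c] ≥ 1 − 8/9 = 1/9 > 0, so some outcome avoids every A_i.

8·p = 8/9 ≈ 0.889; existence CERTIFIED by the union bound.


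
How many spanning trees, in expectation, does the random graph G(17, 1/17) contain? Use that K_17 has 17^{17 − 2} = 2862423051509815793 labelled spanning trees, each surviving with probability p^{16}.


K_17 has 17^{17 − 2} = 2862423051509815793 labelled spanning trees.
For each such spanning tree H, let X_H = 1 if all 16 edges of H are present in G. Then P[X_H = 1] = p^{16} = (1/17)^{16} = 1/48661191875666868481.
By linearity: E[X] = Σ_H E[X_H] = 2862423051509815793 · p^{16} = 2862423051509815793 · 1/48661191875666868481 = 1/17.
Numerically: E[X] ≈ 0.0588.

E[X] = 2862423051509815793 · (1/17)^{16} = 1/17 ≈ 0.0588.


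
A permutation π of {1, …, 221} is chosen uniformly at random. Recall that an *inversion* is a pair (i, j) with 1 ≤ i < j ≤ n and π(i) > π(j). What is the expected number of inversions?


Write X = Σ X_I over the C(221, 2) = 24310 pairs i < j, with X_I the indicator of one inversion.
There are 24310 indicators.
For each fixed pair i < j, the values π(i) and π(j) are two distinct elements of {1, …, 221} in uniformly random order; by symmetry P[π(i) > π(j)] = 1/2.
By linearity: E[X] = 24310 · (1/2) = C(221, 2) · (1/2) = 24310/2 = 12155 ≈ 12155.00000.

E[X] = 12155 = 12155.00000.


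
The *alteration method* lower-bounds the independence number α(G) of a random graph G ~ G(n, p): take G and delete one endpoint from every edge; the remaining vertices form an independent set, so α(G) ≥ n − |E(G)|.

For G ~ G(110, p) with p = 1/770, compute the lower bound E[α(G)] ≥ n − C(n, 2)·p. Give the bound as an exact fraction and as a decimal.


E[|E(G)|] = C(110, 2)·p = 5995 · (1/770) = 109/14.
E[α(G)] ≥ n − E[|E(G)|] = 110 − 109/14 = 1431/14.
Numerically: ≈ 102.2143.
(This is only a lower bound; the true E[α(G)] may be larger.)

E[α(G)] ≥ 1431/14 ≈ 102.2143.


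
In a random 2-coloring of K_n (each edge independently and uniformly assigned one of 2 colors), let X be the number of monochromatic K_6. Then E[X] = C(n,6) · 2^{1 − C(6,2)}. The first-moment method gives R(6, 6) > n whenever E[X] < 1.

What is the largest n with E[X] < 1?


We need C(n, 6) · 2^{1 − 15} < 1, i.e. C(n, 6) < 2^{15 − 1} = 16384.
Check values of n near the boundary:
  n = 12: C(12, 6) = 924; 924 < 16384? YES
  n = 13: C(13, 6) = 1716; 1716 < 16384? YES
  n = 14: C(14, 6) = 3003; 3003 < 16384? YES
  n = 15: C(15, 6) = 5005; 5005 < 16384? YES
  n = 16: C(16, 6) = 8008; 8008 < 16384? YES
  n = 17: C(17, 6) = 12376; 12376 < 16384? YES
  n = 18: C(18, 6) = 18564; 18564 < 16384? NO
The largest n with C(n, 6) < 16384 is n = 17 (where E[X] = 1547/2048 ≈ 0.755371). Hence R(6, 6) > 17, i.e. R(6, 6) ≥ 18.

Largest n = 17; hence R(6, 6) > 17.


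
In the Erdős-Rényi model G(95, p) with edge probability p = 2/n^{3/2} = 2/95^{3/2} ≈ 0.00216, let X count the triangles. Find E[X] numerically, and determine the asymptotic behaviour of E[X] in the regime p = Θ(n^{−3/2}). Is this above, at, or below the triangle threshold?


Number of potential triangles: C(95, 3) = 138415.
Each occurs with probability p³ ≈ (0.00216)³ ≈ 1.0077058e-08.
By linearity: E[X] = C(95, 3)·p³ ≈ 138415 · 1.0077058e-08 ≈ 0.00139.
Since α = 3/2 > 1, p = c/n^{3/2} = o(1/n) is below the triangle threshold p ~ 1/n. Asymptotically E[X] ~ (c³/6)·n^{3(1−α)} = (2³/6)·n^{-1.5} → 0, so by Markov's inequality G has no triangles w.h.p.

E[X] ≈ 0.00139; in regime p = Θ(1/n^{3/2}) E[X] tends to 0 (below the triangle threshold p ~ 1/n).


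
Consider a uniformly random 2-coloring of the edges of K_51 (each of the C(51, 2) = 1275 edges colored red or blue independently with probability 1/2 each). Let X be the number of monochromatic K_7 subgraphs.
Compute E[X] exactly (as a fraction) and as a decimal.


Let X = Σ_S X_S over the C(51, 7) = 115775100 subsets S of size 7, where X_S = 1 if the K_7 on S is monochromatic.
For a fixed S, the K_7 on S has C(7, 2) = 21 edges. P[all 21 edges red] = (1/2)^21, and likewise for blue, so P[monochromatic] = 2·(1/2)^21 = 2^{1 − 21} = 1/1048576.
By linearity of expectation: E[X] = C(51, 7) · 2^{1 − 21} = 115775100 · 1/1048576 = 28943775/262144.
Numerically: E[X] ≈ 110.41174.

E[X] = C(51,7)·2^(1−C(7,2)) = 28943775/262144 ≈ 110.41174.
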